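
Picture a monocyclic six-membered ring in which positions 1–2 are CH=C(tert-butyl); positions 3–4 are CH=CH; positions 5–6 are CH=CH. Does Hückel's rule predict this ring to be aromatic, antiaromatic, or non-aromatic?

All ring atoms are sp² and supply a p orbital to the ring (every atom in a ring double bond is sp² and brings one electron to the p orbital); the conjugation is uninterrupted.
Adding the contributions, 3 × 2 = 6 from the 3 double-bond units.
Since 6 = 4·1 + 2, the ring meets the 4n+2 criterion.

Aromatic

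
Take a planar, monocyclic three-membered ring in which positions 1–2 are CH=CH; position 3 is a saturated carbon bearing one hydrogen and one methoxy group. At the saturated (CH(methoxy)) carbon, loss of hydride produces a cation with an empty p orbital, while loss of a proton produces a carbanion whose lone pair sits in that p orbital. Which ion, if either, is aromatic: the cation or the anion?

The cation

In either ion the ring is fully conjugated: every atom, including the new sp² carbon, supplies a p orbital.
Cation: 1 × 2 + 0 = 2 π electrons → 4(0)+2, aromatic.
Anion: 1 × 2 + 2 = 4 π electrons → 4(1), antiaromatic.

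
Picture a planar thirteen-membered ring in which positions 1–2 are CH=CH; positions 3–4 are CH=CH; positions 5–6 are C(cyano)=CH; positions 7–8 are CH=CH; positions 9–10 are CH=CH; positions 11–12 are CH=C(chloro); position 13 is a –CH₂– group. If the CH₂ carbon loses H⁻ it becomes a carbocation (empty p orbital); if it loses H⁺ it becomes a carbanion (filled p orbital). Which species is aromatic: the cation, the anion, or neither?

Both ions have a continuous loop of p orbitals — each ring atom is sp².
Cation: 6 × 2 + 0 = 12 π electrons → 4(3), antiaromatic.
Anion: 6 × 2 + 2 = 14 π electrons → 4(3)+2, aromatic.

The anion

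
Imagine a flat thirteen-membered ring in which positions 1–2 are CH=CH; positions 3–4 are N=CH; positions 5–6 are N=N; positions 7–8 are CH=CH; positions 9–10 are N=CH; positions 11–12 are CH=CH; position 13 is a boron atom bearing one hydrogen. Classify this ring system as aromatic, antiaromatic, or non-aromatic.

Antiaromatic

All ring atoms are sp² and supply a p orbital to the ring (the double-bond atoms are sp², each contributing one p electron; each =N– nitrogen is pyridine-type (lone pair in the sp² plane, one electron in the p orbital); the boron has an empty p orbital); the conjugation is uninterrupted.
Counting π electrons: 6 × 2 = 12 from the double-bond units + 0 from the BH atom = 12.
12 is a 4n count (n = 3), so the planar conjugated ring is antiaromatic.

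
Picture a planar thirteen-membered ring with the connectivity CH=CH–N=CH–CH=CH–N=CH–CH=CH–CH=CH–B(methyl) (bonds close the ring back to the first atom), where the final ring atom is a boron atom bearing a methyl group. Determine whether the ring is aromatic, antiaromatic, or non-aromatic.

Check conjugation: the double-bond atoms are sp², each contributing one p electron; the doubly-bonded nitrogens are pyridine-type — their lone pairs lie in the ring plane, leaving one electron in the p orbital; the boron has an empty p orbital — every position has a p orbital, so the cyclic π system is continuous.
π-electron count: 6 × 2 = 12 from the double-bond units + 0 from the B(methyl) atom = 12.
12 = 4(3); a planar, fully conjugated 4n system is antiaromatic.

Antiaromatic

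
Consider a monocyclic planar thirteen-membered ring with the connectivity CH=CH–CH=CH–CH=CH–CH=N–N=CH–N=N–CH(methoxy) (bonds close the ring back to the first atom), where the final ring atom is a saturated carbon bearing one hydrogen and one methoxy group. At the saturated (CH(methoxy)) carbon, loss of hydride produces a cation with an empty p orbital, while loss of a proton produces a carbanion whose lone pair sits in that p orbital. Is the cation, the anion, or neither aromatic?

In either ion the ring is fully conjugated: every atom, including the new sp² carbon, supplies a p orbital.
Cation: 6 × 2 + 0 = 12 π electrons → 4(3), antiaromatic.
Anion: 6 × 2 + 2 = 14 π electrons → 4(3)+2, aromatic.

The anion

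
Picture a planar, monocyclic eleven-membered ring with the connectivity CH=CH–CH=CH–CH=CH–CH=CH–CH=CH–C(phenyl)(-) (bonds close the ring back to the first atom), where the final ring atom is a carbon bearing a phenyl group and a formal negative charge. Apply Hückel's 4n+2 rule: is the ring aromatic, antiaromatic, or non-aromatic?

Check conjugation: every atom in a ring double bond is sp² and brings one electron to the p orbital; the carbanion's lone pair occupies the p orbital — every position has a p orbital, so the cyclic π system is continuous.
π-electron count: 5 × 2 = 10 from the double-bond units + 2 from the C(phenyl)(-) atom = 12.
With 12 = 4·3 π electrons, Hückel's rule classifies the planar ring as antiaromatic.

Antiaromatic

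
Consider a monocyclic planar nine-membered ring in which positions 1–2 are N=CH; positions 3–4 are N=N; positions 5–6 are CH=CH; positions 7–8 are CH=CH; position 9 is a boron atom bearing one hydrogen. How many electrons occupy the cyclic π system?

8

Every ring atom contributes a p orbital perpendicular to the ring (each doubly-bonded ring atom is sp² with one p-orbital electron; each =N– nitrogen is pyridine-type (lone pair in the sp² plane, one electron in the p orbital); the boron has an empty p orbital), so the π system is cyclic and fully conjugated.
Counting π electrons: 4 × 2 = 8 from the double-bond units + 0 from the BH atom = 8.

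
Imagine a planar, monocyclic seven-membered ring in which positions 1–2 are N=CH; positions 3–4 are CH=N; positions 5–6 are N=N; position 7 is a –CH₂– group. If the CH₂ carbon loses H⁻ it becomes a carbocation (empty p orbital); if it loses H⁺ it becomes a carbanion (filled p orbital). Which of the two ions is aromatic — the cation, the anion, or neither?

The cation

In either ion the ring is fully conjugated: every atom, including the new sp² carbon, supplies a p orbital.
Cation: 3 × 2 + 0 = 6 π electrons → 4(1)+2, aromatic.
Anion: 3 × 2 + 2 = 8 π electrons → 4(2), antiaromatic.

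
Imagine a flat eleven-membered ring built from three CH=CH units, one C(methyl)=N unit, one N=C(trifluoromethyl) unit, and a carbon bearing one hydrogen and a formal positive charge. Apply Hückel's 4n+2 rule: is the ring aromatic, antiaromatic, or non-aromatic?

The p orbitals form a continuous loop: each doubly-bonded ring atom is sp² with one p-orbital electron; each sp² =N– keeps its lone pair in-plane and puts one electron into the π system; the carbocation has an empty p orbital. The ring is fully conjugated.
Counting π electrons: 5 × 2 = 10 from the double-bond units + 0 from the CH(+) atom = 10.
With 10 π electrons (n = 2), the Hückel 4n+2 condition holds.

Aromatic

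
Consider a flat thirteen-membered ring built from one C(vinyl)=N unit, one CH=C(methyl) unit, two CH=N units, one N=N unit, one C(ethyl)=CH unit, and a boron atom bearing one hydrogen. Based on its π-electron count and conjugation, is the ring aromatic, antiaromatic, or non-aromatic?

All ring atoms are sp² and supply a p orbital to the ring (the double-bond atoms are sp², each contributing one p electron; each sp² =N– keeps its lone pair in-plane and puts one electron into the π system; the boron has an empty p orbital); the conjugation is uninterrupted.
Tallying contributions gives 6 × 2 = 12 from the double-bond units + 0 from the BH atom = 12.
With 12 = 4·3 π electrons, Hückel's rule classifies the planar ring as antiaromatic.

Antiaromatic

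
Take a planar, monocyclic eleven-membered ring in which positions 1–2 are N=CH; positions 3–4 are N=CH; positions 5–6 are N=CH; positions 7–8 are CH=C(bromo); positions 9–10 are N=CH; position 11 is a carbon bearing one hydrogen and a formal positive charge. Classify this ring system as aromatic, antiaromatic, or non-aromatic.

Every ring atom contributes a p orbital perpendicular to the ring (the double-bond atoms are sp², each contributing one p electron; each sp² =N– keeps its lone pair in-plane and puts one electron into the π system; the carbocation has an empty p orbital), so the π system is cyclic and fully conjugated.
π-electron count: 5 × 2 = 10 from the double-bond units + 0 from the CH(+) atom = 10.
That gives a 4n+2 count (10, n = 2).

Aromatic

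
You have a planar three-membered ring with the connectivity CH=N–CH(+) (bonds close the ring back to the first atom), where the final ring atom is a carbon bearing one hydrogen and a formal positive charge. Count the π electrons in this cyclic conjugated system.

2

All ring atoms are sp² and supply a p orbital to the ring (the double-bond atoms are sp², each contributing one p electron; each sp² =N– keeps its lone pair in-plane and puts one electron into the π system; the carbocation has an empty p orbital); the conjugation is uninterrupted.
π-electron count: 1 × 2 = 2 from the double-bond unit + 0 from the CH(+) atom = 2.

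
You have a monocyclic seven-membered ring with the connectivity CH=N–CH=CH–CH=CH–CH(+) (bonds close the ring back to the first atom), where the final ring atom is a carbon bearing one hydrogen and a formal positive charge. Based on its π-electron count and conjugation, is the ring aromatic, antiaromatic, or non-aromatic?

Check conjugation: every atom in a ring double bond is sp² and brings one electron to the p orbital; each sp² =N– keeps its lone pair in-plane and puts one electron into the π system; the carbocation has an empty p orbital — every position has a p orbital, so the cyclic π system is continuous.
Adding the contributions, 3 × 2 = 6 from the double-bond units + 0 from the CH(+) atom = 6.
That gives a 4n+2 count (6, n = 1).

Aromatic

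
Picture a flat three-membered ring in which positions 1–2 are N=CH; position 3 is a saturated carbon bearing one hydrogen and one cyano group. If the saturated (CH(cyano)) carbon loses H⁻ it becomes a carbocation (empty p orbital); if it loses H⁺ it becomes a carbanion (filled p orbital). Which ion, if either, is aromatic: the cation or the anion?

The cation

In either ion the ring is fully conjugated: every atom, including the new sp² carbon, supplies a p orbital.
Cation: 1 × 2 + 0 = 2 π electrons → 4(0)+2, aromatic.
Anion: 1 × 2 + 2 = 4 π electrons → 4(1), antiaromatic.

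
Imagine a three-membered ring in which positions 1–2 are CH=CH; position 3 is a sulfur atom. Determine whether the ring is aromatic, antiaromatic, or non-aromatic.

Check conjugation: each doubly-bonded ring atom is sp² with one p-orbital electron; the sulfur donates one lone pair from its p orbital — every position has a p orbital, so the cyclic π system is continuous.
Adding the contributions, 1 × 2 = 2 from the double-bond unit + 2 from the S atom = 4.
4 = 4(1); a planar, fully conjugated 4n system is antiaromatic.

Antiaromatic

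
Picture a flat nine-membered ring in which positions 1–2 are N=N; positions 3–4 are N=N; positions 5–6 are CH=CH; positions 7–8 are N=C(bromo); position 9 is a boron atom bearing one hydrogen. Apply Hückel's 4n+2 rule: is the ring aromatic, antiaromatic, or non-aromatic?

The p orbitals form a continuous loop: the double-bond atoms are sp², each contributing one p electron; the doubly-bonded nitrogens are pyridine-type — their lone pairs lie in the ring plane, leaving one electron in the p orbital; the boron has an empty p orbital. The ring is fully conjugated.
Adding the contributions, 4 × 2 = 8 from the double-bond units + 0 from the BH atom = 8.
With 8 = 4·2 π electrons, Hückel's rule classifies the planar ring as antiaromatic.

Antiaromatic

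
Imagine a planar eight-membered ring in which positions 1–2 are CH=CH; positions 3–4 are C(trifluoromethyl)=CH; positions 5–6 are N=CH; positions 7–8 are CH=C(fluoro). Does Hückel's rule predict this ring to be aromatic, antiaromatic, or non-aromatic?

Antiaromatic

Every ring atom contributes a p orbital perpendicular to the ring (each doubly-bonded ring atom is sp² with one p-orbital electron; each =N– nitrogen is pyridine-type (lone pair in the sp² plane, one electron in the p orbital)), so the π system is cyclic and fully conjugated.
Adding the contributions, 4 × 2 = 8 from the 4 double-bond units.
A 4n π count (8, n = 2) in a planar conjugated ring means antiaromatic.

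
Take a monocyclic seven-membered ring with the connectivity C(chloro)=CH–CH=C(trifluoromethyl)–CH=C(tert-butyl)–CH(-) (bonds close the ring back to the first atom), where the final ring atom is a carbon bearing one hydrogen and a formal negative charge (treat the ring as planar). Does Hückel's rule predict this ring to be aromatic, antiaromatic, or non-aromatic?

All ring atoms are sp² and supply a p orbital to the ring (each doubly-bonded ring atom is sp² with one p-orbital electron; the carbanion's lone pair occupies the p orbital); the conjugation is uninterrupted.
Adding the contributions, 3 × 2 = 6 from the double-bond units + 2 from the CH(-) atom = 8.
A 4n π count (8, n = 2) in a planar conjugated ring means antiaromatic.

Antiaromatic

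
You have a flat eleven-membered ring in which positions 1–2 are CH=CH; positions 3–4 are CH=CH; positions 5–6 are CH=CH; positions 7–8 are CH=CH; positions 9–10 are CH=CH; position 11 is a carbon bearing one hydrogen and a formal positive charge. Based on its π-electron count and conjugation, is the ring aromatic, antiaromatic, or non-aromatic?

Aromatic

Every ring atom contributes a p orbital perpendicular to the ring (every atom in a ring double bond is sp² and brings one electron to the p orbital; the carbocation has an empty p orbital), so the π system is cyclic and fully conjugated.
Tallying contributions gives 5 × 2 = 10 from the double-bond units + 0 from the CH(+) atom = 10.
10 = 4(2) + 2, which satisfies Hückel's 4n+2 rule.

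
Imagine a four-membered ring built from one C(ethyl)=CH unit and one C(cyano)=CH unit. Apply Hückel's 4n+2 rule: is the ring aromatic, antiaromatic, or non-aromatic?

Antiaromatic

The p orbitals form a continuous loop: the double-bond atoms are sp², each contributing one p electron. The ring is fully conjugated.
Adding the contributions, 2 × 2 = 4 from the 2 double-bond units.
A 4n π count (4, n = 1) in a planar conjugated ring means antiaromatic.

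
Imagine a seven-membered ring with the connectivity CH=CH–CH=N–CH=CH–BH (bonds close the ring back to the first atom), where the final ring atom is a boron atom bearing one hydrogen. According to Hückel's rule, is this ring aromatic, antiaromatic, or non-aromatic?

The p orbitals form a continuous loop: every atom in a ring double bond is sp² and brings one electron to the p orbital; each sp² =N– keeps its lone pair in-plane and puts one electron into the π system; the boron has an empty p orbital. The ring is fully conjugated.
Counting π electrons: 3 × 2 = 6 from the double-bond units + 0 from the BH atom = 6.
Since 6 = 4·1 + 2, the ring meets the 4n+2 criterion.

Aromatic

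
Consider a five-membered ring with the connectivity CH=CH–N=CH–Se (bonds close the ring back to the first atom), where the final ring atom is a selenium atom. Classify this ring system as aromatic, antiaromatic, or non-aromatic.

Aromatic

The p orbitals form a continuous loop: each doubly-bonded ring atom is sp² with one p-orbital electron; each sp² =N– keeps its lone pair in-plane and puts one electron into the π system; the selenium donates one lone pair from its p orbital. The ring is fully conjugated.
Adding the contributions, 2 × 2 = 4 from the double-bond units + 2 from the Se atom = 6.
Since 6 = 4·1 + 2, the ring meets the 4n+2 criterion.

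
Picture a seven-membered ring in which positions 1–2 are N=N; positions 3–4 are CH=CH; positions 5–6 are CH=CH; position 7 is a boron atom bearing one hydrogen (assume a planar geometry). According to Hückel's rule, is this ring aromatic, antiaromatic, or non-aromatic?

Aromatic

The p orbitals form a continuous loop: the double-bond atoms are sp², each contributing one p electron; each =N– nitrogen is pyridine-type (lone pair in the sp² plane, one electron in the p orbital); the boron has an empty p orbital. The ring is fully conjugated.
Tallying contributions gives 3 × 2 = 6 from the double-bond units + 0 from the BH atom = 6.
6 = 4(1) + 2, which satisfies Hückel's 4n+2 rule.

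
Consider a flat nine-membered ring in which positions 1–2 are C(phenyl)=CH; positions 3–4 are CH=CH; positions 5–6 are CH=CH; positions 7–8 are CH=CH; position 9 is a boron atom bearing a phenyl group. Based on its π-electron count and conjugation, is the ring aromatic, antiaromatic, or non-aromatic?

Antiaromatic

Every ring atom contributes a p orbital perpendicular to the ring (every atom in a ring double bond is sp² and brings one electron to the p orbital; the boron has an empty p orbital), so the π system is cyclic and fully conjugated.
Counting π electrons: 4 × 2 = 8 from the double-bond units + 0 from the B(phenyl) atom = 8.
With 8 = 4·2 π electrons, Hückel's rule classifies the planar ring as antiaromatic.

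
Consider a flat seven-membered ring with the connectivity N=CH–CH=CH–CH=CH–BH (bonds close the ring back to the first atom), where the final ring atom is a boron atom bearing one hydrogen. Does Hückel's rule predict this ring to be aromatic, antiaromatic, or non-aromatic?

Every ring atom contributes a p orbital perpendicular to the ring (each doubly-bonded ring atom is sp² with one p-orbital electron; each =N– nitrogen is pyridine-type (lone pair in the sp² plane, one electron in the p orbital); the boron has an empty p orbital), so the π system is cyclic and fully conjugated.
Adding the contributions, 3 × 2 = 6 from the double-bond units + 0 from the BH atom = 6.
Since 6 = 4·1 + 2, the ring meets the 4n+2 criterion.

Aromatic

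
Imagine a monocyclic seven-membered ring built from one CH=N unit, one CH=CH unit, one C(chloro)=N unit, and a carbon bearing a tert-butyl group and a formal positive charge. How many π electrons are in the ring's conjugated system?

Every ring atom contributes a p orbital perpendicular to the ring (every atom in a ring double bond is sp² and brings one electron to the p orbital; the doubly-bonded nitrogens are pyridine-type — their lone pairs lie in the ring plane, leaving one electron in the p orbital; the carbocation has an empty p orbital), so the π system is cyclic and fully conjugated.
Counting π electrons: 3 × 2 = 6 from the double-bond units + 0 from the C(tert-butyl)(+) atom = 6.

6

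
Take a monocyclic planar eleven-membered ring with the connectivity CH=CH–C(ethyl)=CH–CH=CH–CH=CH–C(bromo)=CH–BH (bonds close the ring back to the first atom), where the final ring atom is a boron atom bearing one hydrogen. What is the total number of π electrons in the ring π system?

10

Check conjugation: the double-bond atoms are sp², each contributing one p electron; the boron has an empty p orbital — every position has a p orbital, so the cyclic π system is continuous.
Tallying contributions gives 5 × 2 = 10 from the double-bond units + 0 from the BH atom = 10.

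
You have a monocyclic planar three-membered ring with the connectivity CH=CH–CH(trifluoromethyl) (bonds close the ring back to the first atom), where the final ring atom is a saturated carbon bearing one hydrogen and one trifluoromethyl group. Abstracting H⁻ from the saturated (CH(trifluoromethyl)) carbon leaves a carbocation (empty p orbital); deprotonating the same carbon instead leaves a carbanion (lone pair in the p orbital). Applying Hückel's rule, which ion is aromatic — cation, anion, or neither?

The cation

In both ions every ring atom is sp² and contributes a p orbital, so both rings are fully conjugated.
Cation: 1 × 2 + 0 = 2 π electrons → 4(0)+2, aromatic.
Anion: 1 × 2 + 2 = 4 π electrons → 4(1), antiaromatic.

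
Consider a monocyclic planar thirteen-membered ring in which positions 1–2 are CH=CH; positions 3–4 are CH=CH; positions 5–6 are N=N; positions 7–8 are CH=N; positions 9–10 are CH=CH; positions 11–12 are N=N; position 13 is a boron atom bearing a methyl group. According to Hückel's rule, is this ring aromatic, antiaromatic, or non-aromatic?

Antiaromatic

Every ring atom contributes a p orbital perpendicular to the ring (the double-bond atoms are sp², each contributing one p electron; the doubly-bonded nitrogens are pyridine-type — their lone pairs lie in the ring plane, leaving one electron in the p orbital; the boron has an empty p orbital), so the π system is cyclic and fully conjugated.
Tallying contributions gives 6 × 2 = 12 from the double-bond units + 0 from the B(methyl) atom = 12.
12 = 4(3); a planar, fully conjugated 4n system is antiaromatic.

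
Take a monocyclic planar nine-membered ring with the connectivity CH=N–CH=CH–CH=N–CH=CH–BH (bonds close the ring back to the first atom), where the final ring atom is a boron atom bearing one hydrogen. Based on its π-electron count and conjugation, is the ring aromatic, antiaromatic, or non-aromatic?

Antiaromatic

All ring atoms are sp² and supply a p orbital to the ring (every atom in a ring double bond is sp² and brings one electron to the p orbital; each sp² =N– keeps its lone pair in-plane and puts one electron into the π system; the boron has an empty p orbital); the conjugation is uninterrupted.
Adding the contributions, 4 × 2 = 8 from the double-bond units + 0 from the BH atom = 8.
8 is a 4n count (n = 2), so the planar conjugated ring is antiaromatic.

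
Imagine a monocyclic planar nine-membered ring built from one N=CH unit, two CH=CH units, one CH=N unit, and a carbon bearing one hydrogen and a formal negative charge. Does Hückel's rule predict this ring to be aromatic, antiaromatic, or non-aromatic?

Aromatic

Check conjugation: each doubly-bonded ring atom is sp² with one p-orbital electron; each sp² =N– keeps its lone pair in-plane and puts one electron into the π system; the carbanion's lone pair occupies the p orbital — every position has a p orbital, so the cyclic π system is continuous.
π-electron count: 4 × 2 = 8 from the double-bond units + 2 from the CH(-) atom = 10.
Since 10 = 4·2 + 2, the ring meets the 4n+2 criterion.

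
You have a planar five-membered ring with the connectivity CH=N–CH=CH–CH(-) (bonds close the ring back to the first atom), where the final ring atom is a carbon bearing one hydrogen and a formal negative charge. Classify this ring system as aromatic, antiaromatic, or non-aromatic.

Aromatic

Check conjugation: every atom in a ring double bond is sp² and brings one electron to the p orbital; the doubly-bonded nitrogens are pyridine-type — their lone pairs lie in the ring plane, leaving one electron in the p orbital; the carbanion's lone pair occupies the p orbital — every position has a p orbital, so the cyclic π system is continuous.
Adding the contributions, 2 × 2 = 4 from the double-bond units + 2 from the CH(-) atom = 6.
That gives a 4n+2 count (6, n = 1).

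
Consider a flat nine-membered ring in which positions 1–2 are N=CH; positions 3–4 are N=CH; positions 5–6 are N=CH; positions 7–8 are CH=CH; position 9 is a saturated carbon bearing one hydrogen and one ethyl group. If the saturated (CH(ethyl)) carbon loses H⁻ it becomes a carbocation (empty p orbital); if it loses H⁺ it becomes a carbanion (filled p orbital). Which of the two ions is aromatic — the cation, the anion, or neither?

Both ions have a continuous loop of p orbitals — each ring atom is sp².
Cation: 4 × 2 + 0 = 8 π electrons → 4(2), antiaromatic.
Anion: 4 × 2 + 2 = 10 π electrons → 4(2)+2, aromatic.

The anion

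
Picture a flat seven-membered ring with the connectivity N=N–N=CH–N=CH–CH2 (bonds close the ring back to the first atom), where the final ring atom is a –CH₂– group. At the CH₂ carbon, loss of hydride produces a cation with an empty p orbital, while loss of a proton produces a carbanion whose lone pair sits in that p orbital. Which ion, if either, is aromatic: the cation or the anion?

The cation

Both ions have a continuous loop of p orbitals — each ring atom is sp².
Cation: 3 × 2 + 0 = 6 π electrons → 4(1)+2, aromatic.
Anion: 3 × 2 + 2 = 8 π electrons → 4(2), antiaromatic.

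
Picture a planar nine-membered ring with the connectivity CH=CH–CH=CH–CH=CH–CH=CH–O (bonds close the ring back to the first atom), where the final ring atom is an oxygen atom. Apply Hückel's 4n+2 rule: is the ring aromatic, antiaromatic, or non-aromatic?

Aromatic

All ring atoms are sp² and supply a p orbital to the ring (every atom in a ring double bond is sp² and brings one electron to the p orbital; the oxygen donates one lone pair from its p orbital); the conjugation is uninterrupted.
Tallying contributions gives 4 × 2 = 8 from the double-bond units + 2 from the O atom = 10.
10 = 4(2) + 2, which satisfies Hückel's 4n+2 rule.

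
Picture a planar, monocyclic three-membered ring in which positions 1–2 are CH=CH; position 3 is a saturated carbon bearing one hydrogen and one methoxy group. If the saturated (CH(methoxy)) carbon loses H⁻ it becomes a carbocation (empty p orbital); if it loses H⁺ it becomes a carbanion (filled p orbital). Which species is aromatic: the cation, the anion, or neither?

The cation

Both ions have a continuous loop of p orbitals — each ring atom is sp².
Cation: 1 × 2 + 0 = 2 π electrons → 4(0)+2, aromatic.
Anion: 1 × 2 + 2 = 4 π electrons → 4(1), antiaromatic.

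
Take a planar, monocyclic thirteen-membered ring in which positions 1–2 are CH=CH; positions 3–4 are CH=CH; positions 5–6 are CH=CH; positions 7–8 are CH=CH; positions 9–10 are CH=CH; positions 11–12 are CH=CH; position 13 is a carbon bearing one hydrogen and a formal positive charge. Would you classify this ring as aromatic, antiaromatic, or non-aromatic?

The p orbitals form a continuous loop: every atom in a ring double bond is sp² and brings one electron to the p orbital; the carbocation has an empty p orbital. The ring is fully conjugated.
Adding the contributions, 6 × 2 = 12 from the double-bond units + 0 from the CH(+) atom = 12.
12 = 4(3); a planar, fully conjugated 4n system is antiaromatic.

Antiaromatic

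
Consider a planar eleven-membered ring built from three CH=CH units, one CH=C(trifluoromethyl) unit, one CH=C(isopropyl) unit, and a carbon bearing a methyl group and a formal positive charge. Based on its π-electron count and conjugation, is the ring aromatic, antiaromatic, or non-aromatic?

The p orbitals form a continuous loop: every atom in a ring double bond is sp² and brings one electron to the p orbital; the carbocation has an empty p orbital. The ring is fully conjugated.
Adding the contributions, 5 × 2 = 10 from the double-bond units + 0 from the C(methyl)(+) atom = 10.
10 = 4(2) + 2, which satisfies Hückel's 4n+2 rule.

Aromatic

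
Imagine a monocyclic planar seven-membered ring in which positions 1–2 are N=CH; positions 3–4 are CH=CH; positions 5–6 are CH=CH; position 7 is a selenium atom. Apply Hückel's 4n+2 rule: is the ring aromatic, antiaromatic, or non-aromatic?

Antiaromatic

Check conjugation: every atom in a ring double bond is sp² and brings one electron to the p orbital; the doubly-bonded nitrogens are pyridine-type — their lone pairs lie in the ring plane, leaving one electron in the p orbital; the selenium donates one lone pair from its p orbital — every position has a p orbital, so the cyclic π system is continuous.
Tallying contributions gives 3 × 2 = 6 from the double-bond units + 2 from the Se atom = 8.
A 4n π count (8, n = 2) in a planar conjugated ring means antiaromatic.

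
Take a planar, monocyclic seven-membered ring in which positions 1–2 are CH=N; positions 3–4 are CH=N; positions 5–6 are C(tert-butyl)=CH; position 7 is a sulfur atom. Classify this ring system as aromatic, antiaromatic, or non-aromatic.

Antiaromatic

All ring atoms are sp² and supply a p orbital to the ring (each doubly-bonded ring atom is sp² with one p-orbital electron; the doubly-bonded nitrogens are pyridine-type — their lone pairs lie in the ring plane, leaving one electron in the p orbital; the sulfur donates one lone pair from its p orbital); the conjugation is uninterrupted.
Adding the contributions, 3 × 2 = 6 from the double-bond units + 2 from the S atom = 8.
8 is a 4n count (n = 2), so the planar conjugated ring is antiaromatic.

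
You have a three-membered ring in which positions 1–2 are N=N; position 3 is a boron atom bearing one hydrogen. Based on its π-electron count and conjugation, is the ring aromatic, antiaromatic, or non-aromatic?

Aromatic

Every ring atom contributes a p orbital perpendicular to the ring (each doubly-bonded ring atom is sp² with one p-orbital electron; each sp² =N– keeps its lone pair in-plane and puts one electron into the π system; the boron has an empty p orbital), so the π system is cyclic and fully conjugated.
Tallying contributions gives 1 × 2 = 2 from the double-bond unit + 0 from the BH atom = 2.
Since 2 = 4·0 + 2, the ring meets the 4n+2 criterion.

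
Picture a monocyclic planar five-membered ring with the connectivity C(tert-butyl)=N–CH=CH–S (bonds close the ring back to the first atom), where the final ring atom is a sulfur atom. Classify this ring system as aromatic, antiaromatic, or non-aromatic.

Aromatic

Every ring atom contributes a p orbital perpendicular to the ring (every atom in a ring double bond is sp² and brings one electron to the p orbital; the doubly-bonded nitrogens are pyridine-type — their lone pairs lie in the ring plane, leaving one electron in the p orbital; the sulfur donates one lone pair from its p orbital), so the π system is cyclic and fully conjugated.
Counting π electrons: 2 × 2 = 4 from the double-bond units + 2 from the S atom = 6.
That gives a 4n+2 count (6, n = 1).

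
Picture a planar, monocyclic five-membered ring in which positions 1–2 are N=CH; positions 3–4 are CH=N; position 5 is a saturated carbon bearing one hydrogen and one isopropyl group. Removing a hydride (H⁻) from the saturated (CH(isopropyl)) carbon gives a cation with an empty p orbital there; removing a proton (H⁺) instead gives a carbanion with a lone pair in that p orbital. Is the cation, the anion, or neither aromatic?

The anion

Both ions have a continuous loop of p orbitals — each ring atom is sp².
Cation: 2 × 2 + 0 = 4 π electrons → 4(1), antiaromatic.
Anion: 2 × 2 + 2 = 6 π electrons → 4(1)+2, aromatic.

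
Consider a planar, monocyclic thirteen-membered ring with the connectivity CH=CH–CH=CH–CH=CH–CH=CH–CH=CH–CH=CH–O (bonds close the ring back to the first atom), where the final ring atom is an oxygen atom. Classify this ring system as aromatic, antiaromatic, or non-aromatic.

Every ring atom contributes a p orbital perpendicular to the ring (the double-bond atoms are sp², each contributing one p electron; the oxygen donates one lone pair from its p orbital), so the π system is cyclic and fully conjugated.
Counting π electrons: 6 × 2 = 12 from the double-bond units + 2 from the O atom = 14.
Since 14 = 4·3 + 2, the ring meets the 4n+2 criterion.

Aromatic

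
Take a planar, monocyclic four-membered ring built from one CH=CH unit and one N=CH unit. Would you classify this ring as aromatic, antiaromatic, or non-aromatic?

Antiaromatic

All ring atoms are sp² and supply a p orbital to the ring (each doubly-bonded ring atom is sp² with one p-orbital electron; each =N– nitrogen is pyridine-type (lone pair in the sp² plane, one electron in the p orbital)); the conjugation is uninterrupted.
π-electron count: 2 × 2 = 4 from the 2 double-bond units.
4 is a 4n count (n = 1), so the planar conjugated ring is antiaromatic.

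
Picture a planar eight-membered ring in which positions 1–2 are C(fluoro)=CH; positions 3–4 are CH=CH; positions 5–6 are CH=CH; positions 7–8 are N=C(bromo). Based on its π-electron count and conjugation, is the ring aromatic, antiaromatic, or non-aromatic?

All ring atoms are sp² and supply a p orbital to the ring (every atom in a ring double bond is sp² and brings one electron to the p orbital; each =N– nitrogen is pyridine-type (lone pair in the sp² plane, one electron in the p orbital)); the conjugation is uninterrupted.
Counting π electrons: 4 × 2 = 8 from the 4 double-bond units.
With 8 = 4·2 π electrons, Hückel's rule classifies the planar ring as antiaromatic.

Antiaromatic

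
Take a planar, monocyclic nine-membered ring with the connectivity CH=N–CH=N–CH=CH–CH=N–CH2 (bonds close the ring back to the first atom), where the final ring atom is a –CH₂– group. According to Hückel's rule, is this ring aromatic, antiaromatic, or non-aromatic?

Non-aromatic

The CH2 position has four σ bonds — the tetrahedral CH₂ carbon is sp³ and has no p orbital in the ring π system — so the cyclic conjugation is interrupted.
Broken conjugation rules out both aromaticity and antiaromaticity.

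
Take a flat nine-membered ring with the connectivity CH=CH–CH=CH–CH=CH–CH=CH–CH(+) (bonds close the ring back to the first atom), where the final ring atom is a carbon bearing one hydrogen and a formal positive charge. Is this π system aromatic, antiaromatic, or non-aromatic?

All ring atoms are sp² and supply a p orbital to the ring (each doubly-bonded ring atom is sp² with one p-orbital electron; the carbocation has an empty p orbital); the conjugation is uninterrupted.
Tallying contributions gives 4 × 2 = 8 from the double-bond units + 0 from the CH(+) atom = 8.
8 is a 4n count (n = 2), so the planar conjugated ring is antiaromatic.

Antiaromatic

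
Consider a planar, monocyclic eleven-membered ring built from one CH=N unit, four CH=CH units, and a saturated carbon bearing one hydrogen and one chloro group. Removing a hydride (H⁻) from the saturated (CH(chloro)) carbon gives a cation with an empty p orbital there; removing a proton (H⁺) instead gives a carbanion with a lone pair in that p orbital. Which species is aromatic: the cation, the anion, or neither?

In both ions every ring atom is sp² and contributes a p orbital, so both rings are fully conjugated.
Cation: 5 × 2 + 0 = 10 π electrons → 4(2)+2, aromatic.
Anion: 5 × 2 + 2 = 12 π electrons → 4(3), antiaromatic.

The cation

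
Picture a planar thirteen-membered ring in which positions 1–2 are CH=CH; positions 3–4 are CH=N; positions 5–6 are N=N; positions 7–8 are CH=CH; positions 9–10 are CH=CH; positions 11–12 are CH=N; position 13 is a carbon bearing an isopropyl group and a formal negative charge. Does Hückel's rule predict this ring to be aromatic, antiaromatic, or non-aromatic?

Aromatic

The p orbitals form a continuous loop: the double-bond atoms are sp², each contributing one p electron; each =N– nitrogen is pyridine-type (lone pair in the sp² plane, one electron in the p orbital); the carbanion's lone pair occupies the p orbital. The ring is fully conjugated.
Tallying contributions gives 6 × 2 = 12 from the double-bond units + 2 from the C(isopropyl)(-) atom = 14.
Since 14 = 4·3 + 2, the ring meets the 4n+2 criterion.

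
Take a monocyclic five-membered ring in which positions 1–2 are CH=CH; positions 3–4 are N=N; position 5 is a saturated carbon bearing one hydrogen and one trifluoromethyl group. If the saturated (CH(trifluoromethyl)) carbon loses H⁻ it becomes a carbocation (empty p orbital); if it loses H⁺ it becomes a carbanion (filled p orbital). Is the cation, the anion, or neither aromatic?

In either ion the ring is fully conjugated: every atom, including the new sp² carbon, supplies a p orbital.
Cation: 2 × 2 + 0 = 4 π electrons → 4(1), antiaromatic.
Anion: 2 × 2 + 2 = 6 π electrons → 4(1)+2, aromatic.

The anion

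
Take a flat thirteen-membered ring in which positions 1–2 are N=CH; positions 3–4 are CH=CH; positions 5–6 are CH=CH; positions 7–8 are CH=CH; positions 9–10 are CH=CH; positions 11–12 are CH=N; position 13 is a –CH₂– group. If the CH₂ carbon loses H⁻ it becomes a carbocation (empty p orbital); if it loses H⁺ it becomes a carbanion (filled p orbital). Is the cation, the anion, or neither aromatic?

Once that carbon is sp², every ring atom has a p orbital and both ions are fully conjugated.
Cation: 6 × 2 + 0 = 12 π electrons → 4(3), antiaromatic.
Anion: 6 × 2 + 2 = 14 π electrons → 4(3)+2, aromatic.

The anion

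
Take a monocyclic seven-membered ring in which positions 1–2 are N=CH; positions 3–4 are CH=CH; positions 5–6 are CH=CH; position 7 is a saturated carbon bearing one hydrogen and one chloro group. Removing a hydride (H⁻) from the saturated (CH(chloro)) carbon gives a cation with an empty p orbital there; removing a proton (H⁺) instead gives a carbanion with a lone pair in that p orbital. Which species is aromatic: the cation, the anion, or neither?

Both ions have a continuous loop of p orbitals — each ring atom is sp².
Cation: 3 × 2 + 0 = 6 π electrons → 4(1)+2, aromatic.
Anion: 3 × 2 + 2 = 8 π electrons → 4(2), antiaromatic.

The cation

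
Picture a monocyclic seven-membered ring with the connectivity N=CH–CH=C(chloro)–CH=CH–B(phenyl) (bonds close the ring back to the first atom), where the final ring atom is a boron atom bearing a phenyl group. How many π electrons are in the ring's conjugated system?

6

Check conjugation: every atom in a ring double bond is sp² and brings one electron to the p orbital; the doubly-bonded nitrogens are pyridine-type — their lone pairs lie in the ring plane, leaving one electron in the p orbital; the boron has an empty p orbital — every position has a p orbital, so the cyclic π system is continuous.
Adding the contributions, 3 × 2 = 6 from the double-bond units + 0 from the B(phenyl) atom = 6.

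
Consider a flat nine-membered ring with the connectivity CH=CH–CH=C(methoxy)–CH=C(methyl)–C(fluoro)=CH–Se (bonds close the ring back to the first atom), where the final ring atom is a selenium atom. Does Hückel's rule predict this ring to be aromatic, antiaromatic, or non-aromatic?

Aromatic

Every ring atom contributes a p orbital perpendicular to the ring (each doubly-bonded ring atom is sp² with one p-orbital electron; the selenium donates one lone pair from its p orbital), so the π system is cyclic and fully conjugated.
Counting π electrons: 4 × 2 = 8 from the double-bond units + 2 from the Se atom = 10.
Since 10 = 4·2 + 2, the ring meets the 4n+2 criterion.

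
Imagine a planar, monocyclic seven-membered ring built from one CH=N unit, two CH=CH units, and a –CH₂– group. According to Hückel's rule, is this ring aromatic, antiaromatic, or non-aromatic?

Non-aromatic

The CH2 carbon is saturated: the tetrahedral CH₂ carbon is sp³ and has no p orbital in the ring π system. Conjugation is not continuous around the ring.
Broken conjugation rules out both aromaticity and antiaromaticity.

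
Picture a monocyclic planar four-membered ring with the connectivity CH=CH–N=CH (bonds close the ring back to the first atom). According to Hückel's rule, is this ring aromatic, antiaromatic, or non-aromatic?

Every ring atom contributes a p orbital perpendicular to the ring (the double-bond atoms are sp², each contributing one p electron; the doubly-bonded nitrogens are pyridine-type — their lone pairs lie in the ring plane, leaving one electron in the p orbital), so the π system is cyclic and fully conjugated.
π-electron count: 2 × 2 = 4 from the 2 double-bond units.
With 4 = 4·1 π electrons, Hückel's rule classifies the planar ring as antiaromatic.

Antiaromatic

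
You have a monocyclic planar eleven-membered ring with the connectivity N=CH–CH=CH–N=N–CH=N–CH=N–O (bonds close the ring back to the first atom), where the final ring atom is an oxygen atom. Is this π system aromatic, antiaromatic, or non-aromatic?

Antiaromatic

Every ring atom contributes a p orbital perpendicular to the ring (every atom in a ring double bond is sp² and brings one electron to the p orbital; each =N– nitrogen is pyridine-type (lone pair in the sp² plane, one electron in the p orbital); the oxygen donates one lone pair from its p orbital), so the π system is cyclic and fully conjugated.
Tallying contributions gives 5 × 2 = 10 from the double-bond units + 2 from the O atom = 12.
12 is a 4n count (n = 3), so the planar conjugated ring is antiaromatic.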